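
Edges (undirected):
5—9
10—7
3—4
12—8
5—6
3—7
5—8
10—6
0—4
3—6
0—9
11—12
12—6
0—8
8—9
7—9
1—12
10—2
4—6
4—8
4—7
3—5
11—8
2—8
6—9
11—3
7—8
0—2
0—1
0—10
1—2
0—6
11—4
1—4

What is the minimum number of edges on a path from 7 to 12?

Level 0: 7
Level 1: 3, 4, 8, 9, 10
Level 2: 0, 1, 2, 5, 6, 11, 12
12 first appears at level 2.

2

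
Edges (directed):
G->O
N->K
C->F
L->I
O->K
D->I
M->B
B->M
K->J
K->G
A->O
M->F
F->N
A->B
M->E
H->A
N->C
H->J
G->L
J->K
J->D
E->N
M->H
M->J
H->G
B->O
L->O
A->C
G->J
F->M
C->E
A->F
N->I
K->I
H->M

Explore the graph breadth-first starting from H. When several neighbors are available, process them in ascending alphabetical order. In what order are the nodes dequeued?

H, A, G, J, M, B, C, F, O, L, D, K, E, N, I

Visit H; enqueue A, G, J, M → queue [A, G, J, M]
Visit A; enqueue B, C, F, O → queue [G, J, M, B, C, F, O]
Visit G; enqueue L → queue [J, M, B, C, F, O, L]
Visit J; enqueue D, K → queue [M, B, C, F, O, L, D, K]
Visit M; enqueue E → queue [B, C, F, O, L, D, K, E]
Visit B → queue [C, F, O, L, D, K, E]
Visit C → queue [F, O, L, D, K, E]
Visit F; enqueue N → queue [O, L, D, K, E, N]
Visit O → queue [L, D, K, E, N]
Visit L; enqueue I → queue [D, K, E, N, I]
Visit D → queue [K, E, N, I]
Visit K → queue [E, N, I]
Visit E → queue [N, I]
Visit N → queue [I]
Visit I → queue []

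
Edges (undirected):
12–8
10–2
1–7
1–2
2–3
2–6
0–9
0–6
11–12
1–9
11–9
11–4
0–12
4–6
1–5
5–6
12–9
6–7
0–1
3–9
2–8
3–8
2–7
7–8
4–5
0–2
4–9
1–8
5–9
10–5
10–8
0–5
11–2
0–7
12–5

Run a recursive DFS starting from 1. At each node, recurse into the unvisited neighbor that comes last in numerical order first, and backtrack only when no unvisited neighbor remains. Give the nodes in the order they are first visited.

1 -> 9 -> 12 -> 11 -> 4 -> 6 -> 7 -> 8 -> 10 -> 5 -> 0 -> 2 -> 3

Visit 1
1 → 9
9 → 12
12 → 11
11 → 4
4 → 6
6 → 7
7 → 8
8 → 10
10 → 5
5 → 0
0 → 2
2 → 3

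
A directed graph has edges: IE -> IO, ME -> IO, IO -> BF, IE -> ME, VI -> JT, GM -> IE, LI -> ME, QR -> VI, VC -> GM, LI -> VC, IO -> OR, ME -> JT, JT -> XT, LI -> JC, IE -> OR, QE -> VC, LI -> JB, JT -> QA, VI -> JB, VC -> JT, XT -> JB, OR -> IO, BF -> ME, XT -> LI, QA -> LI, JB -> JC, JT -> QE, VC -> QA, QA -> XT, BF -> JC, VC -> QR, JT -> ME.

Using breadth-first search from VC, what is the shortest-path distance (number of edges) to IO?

Level 0: VC
Level 1: GM, JT, QA, QR
Level 2: IE, LI, ME, QE, VI, XT
Level 3: IO, JB, JC, OR
Level 4: BF
IO first appears at level 3.

3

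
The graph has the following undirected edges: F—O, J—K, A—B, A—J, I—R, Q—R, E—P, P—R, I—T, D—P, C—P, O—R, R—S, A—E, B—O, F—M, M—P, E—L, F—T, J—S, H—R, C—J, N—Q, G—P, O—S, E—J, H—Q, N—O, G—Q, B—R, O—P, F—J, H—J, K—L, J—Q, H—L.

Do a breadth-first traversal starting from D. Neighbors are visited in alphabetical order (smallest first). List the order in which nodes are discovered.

Visit D; enqueue P → queue [P]
Visit P; enqueue C, E, G, M, O, R → queue [C, E, G, M, O, R]
Visit C; enqueue J → queue [E, G, M, O, R, J]
Visit E; enqueue A, L → queue [G, M, O, R, J, A, L]
Visit G; enqueue Q → queue [M, O, R, J, A, L, Q]
Visit M; enqueue F → queue [O, R, J, A, L, Q, F]
Visit O; enqueue B, N, S → queue [R, J, A, L, Q, F, B, N, S]
Visit R; enqueue H, I → queue [J, A, L, Q, F, B, N, S, H, I]
Visit J; enqueue K → queue [A, L, Q, F, B, N, S, H, I, K]
Visit A → queue [L, Q, F, B, N, S, H, I, K]
Visit L → queue [Q, F, B, N, S, H, I, K]
Visit Q → queue [F, B, N, S, H, I, K]
Visit F; enqueue T → queue [B, N, S, H, I, K, T]
Visit B → queue [N, S, H, I, K, T]
Visit N → queue [S, H, I, K, T]
Visit S → queue [H, I, K, T]
Visit H → queue [I, K, T]
Visit I → queue [K, T]
Visit K → queue [T]
Visit T → queue []

D → P → C → E → G → M → O → R → J → A → L → Q → F → B → N → S → H → I → K → T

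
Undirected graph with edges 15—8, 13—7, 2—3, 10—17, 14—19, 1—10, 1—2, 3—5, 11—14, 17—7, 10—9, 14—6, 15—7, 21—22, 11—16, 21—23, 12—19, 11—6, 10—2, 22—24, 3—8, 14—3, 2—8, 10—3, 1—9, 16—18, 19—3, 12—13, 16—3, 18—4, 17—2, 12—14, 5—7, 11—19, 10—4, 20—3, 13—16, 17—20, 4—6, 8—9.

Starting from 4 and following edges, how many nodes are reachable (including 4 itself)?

20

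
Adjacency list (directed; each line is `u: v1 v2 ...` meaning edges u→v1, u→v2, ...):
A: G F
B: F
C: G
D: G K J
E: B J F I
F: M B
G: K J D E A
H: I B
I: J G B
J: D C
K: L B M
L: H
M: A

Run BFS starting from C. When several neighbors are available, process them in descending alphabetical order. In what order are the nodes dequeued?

Visit C; enqueue G → queue [G]
Visit G; enqueue K, J, E, D, A → queue [K, J, E, D, A]
Visit K; enqueue M, L, B → queue [J, E, D, A, M, L, B]
Visit J → queue [E, D, A, M, L, B]
Visit E; enqueue I, F → queue [D, A, M, L, B, I, F]
Visit D → queue [A, M, L, B, I, F]
Visit A → queue [M, L, B, I, F]
Visit M → queue [L, B, I, F]
Visit L; enqueue H → queue [B, I, F, H]
Visit B → queue [I, F, H]
Visit I → queue [F, H]
Visit F → queue [H]
Visit H → queue []

C → G → K → J → E → D → A → M → L → B → I → F → H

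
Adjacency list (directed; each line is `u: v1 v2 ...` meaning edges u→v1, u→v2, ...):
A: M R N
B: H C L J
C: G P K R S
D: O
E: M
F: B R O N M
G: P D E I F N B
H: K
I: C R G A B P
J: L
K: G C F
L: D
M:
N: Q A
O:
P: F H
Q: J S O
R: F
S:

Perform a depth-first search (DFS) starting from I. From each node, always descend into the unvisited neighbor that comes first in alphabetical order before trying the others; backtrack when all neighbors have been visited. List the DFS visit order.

Visit I
I → A
A → M
A → N
N → Q
Q → J
J → L
L → D
D → O
Q → S
A → R
R → F
F → B
B → C
C → G
G → E
G → P
P → H
H → K

I, A, M, N, Q, J, L, D, O, S, R, F, B, C, G, E, P, H, K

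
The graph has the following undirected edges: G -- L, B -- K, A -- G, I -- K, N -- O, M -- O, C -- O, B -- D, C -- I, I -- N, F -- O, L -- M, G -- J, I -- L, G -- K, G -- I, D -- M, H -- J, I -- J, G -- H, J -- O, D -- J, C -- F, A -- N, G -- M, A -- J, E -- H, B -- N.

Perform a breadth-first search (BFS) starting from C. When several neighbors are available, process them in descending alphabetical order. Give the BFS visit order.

Visit C; enqueue O, I, F → queue [O, I, F]
Visit O; enqueue N, M, J → queue [I, F, N, M, J]
Visit I; enqueue L, K, G → queue [F, N, M, J, L, K, G]
Visit F → queue [N, M, J, L, K, G]
Visit N; enqueue B, A → queue [M, J, L, K, G, B, A]
Visit M; enqueue D → queue [J, L, K, G, B, A, D]
Visit J; enqueue H → queue [L, K, G, B, A, D, H]
Visit L → queue [K, G, B, A, D, H]
Visit K → queue [G, B, A, D, H]
Visit G → queue [B, A, D, H]
Visit B → queue [A, D, H]
Visit A → queue [D, H]
Visit D → queue [H]
Visit H; enqueue E → queue [E]
Visit E → queue []

C → O → I → F → N → M → J → L → K → G → B → A → D → H → E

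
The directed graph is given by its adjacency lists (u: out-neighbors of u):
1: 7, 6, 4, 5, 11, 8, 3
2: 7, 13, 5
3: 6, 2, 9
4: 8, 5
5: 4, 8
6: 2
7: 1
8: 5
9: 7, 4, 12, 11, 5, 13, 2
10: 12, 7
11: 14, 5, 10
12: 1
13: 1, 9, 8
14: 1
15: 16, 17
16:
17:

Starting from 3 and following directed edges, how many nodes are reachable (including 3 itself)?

BFS from 3 visits: 3, 6, 2, 9, 7, 13, 5, 4, 12, 11, 1, 8, 14, 10
Reachable nodes: 14 of 17 total.

14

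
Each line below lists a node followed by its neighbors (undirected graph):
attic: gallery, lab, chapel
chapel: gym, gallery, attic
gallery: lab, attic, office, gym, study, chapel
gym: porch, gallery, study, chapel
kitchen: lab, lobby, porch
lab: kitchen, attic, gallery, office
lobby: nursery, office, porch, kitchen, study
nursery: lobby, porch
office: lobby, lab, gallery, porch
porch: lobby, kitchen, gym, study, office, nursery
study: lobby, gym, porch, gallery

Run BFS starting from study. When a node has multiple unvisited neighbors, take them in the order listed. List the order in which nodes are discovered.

study -> lobby -> gym -> porch -> gallery -> nursery -> office -> kitchen -> chapel -> lab -> attic

Visit study; enqueue lobby, gym, porch, gallery → queue [lobby, gym, porch, gallery]
Visit lobby; enqueue nursery, office, kitchen → queue [gym, porch, gallery, nursery, office, kitchen]
Visit gym; enqueue chapel → queue [porch, gallery, nursery, office, kitchen, chapel]
Visit porch → queue [gallery, nursery, office, kitchen, chapel]
Visit gallery; enqueue lab, attic → queue [nursery, office, kitchen, chapel, lab, attic]
Visit nursery → queue [office, kitchen, chapel, lab, attic]
Visit office → queue [kitchen, chapel, lab, attic]
Visit kitchen → queue [chapel, lab, attic]
Visit chapel → queue [lab, attic]
Visit lab → queue [attic]
Visit attic → queue []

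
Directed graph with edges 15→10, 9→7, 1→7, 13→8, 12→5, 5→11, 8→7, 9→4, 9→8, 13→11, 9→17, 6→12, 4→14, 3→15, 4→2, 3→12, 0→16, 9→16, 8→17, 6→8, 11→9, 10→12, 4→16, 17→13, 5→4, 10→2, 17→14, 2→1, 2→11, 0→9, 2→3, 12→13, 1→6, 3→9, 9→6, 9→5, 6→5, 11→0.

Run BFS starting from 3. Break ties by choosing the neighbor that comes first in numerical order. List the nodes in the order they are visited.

3 -> 9 -> 12 -> 15 -> 4 -> 5 -> 6 -> 7 -> 8 -> 16 -> 17 -> 13 -> 10 -> 2 -> 14 -> 11 -> 1 -> 0

Visit 3; enqueue 9, 12, 15 → queue [9, 12, 15]
Visit 9; enqueue 4, 5, 6, 7, 8, 16, 17 → queue [12, 15, 4, 5, 6, 7, 8, 16, 17]
Visit 12; enqueue 13 → queue [15, 4, 5, 6, 7, 8, 16, 17, 13]
Visit 15; enqueue 10 → queue [4, 5, 6, 7, 8, 16, 17, 13, 10]
Visit 4; enqueue 2, 14 → queue [5, 6, 7, 8, 16, 17, 13, 10, 2, 14]
Visit 5; enqueue 11 → queue [6, 7, 8, 16, 17, 13, 10, 2, 14, 11]
Visit 6 → queue [7, 8, 16, 17, 13, 10, 2, 14, 11]
Visit 7 → queue [8, 16, 17, 13, 10, 2, 14, 11]
Visit 8 → queue [16, 17, 13, 10, 2, 14, 11]
Visit 16 → queue [17, 13, 10, 2, 14, 11]
Visit 17 → queue [13, 10, 2, 14, 11]
Visit 13 → queue [10, 2, 14, 11]
Visit 10 → queue [2, 14, 11]
Visit 2; enqueue 1 → queue [14, 11, 1]
Visit 14 → queue [11, 1]
Visit 11; enqueue 0 → queue [1, 0]
Visit 1 → queue [0]
Visit 0 → queue []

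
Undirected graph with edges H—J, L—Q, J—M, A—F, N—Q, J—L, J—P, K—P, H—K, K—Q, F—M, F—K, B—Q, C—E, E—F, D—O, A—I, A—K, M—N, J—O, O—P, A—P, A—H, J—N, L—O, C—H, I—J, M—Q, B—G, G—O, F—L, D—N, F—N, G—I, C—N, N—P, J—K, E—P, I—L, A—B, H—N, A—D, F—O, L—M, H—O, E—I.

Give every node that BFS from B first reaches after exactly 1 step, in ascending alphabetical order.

Level 0: B
Level 1: A, G, Q
Level 2: D, F, H, I, K, L, M, N, O, P
Level 3: C, E, J

A, G, Q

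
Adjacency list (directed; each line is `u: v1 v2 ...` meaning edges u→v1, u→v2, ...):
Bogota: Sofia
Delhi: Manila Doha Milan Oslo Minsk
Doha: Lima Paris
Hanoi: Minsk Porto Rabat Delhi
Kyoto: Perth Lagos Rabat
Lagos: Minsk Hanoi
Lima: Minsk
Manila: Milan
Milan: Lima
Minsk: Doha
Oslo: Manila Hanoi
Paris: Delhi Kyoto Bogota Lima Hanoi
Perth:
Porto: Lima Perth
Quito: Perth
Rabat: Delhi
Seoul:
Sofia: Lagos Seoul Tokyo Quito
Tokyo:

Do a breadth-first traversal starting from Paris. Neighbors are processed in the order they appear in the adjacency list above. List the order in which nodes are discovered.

Visit Paris; enqueue Delhi, Kyoto, Bogota, Lima, Hanoi → queue [Delhi, Kyoto, Bogota, Lima, Hanoi]
Visit Delhi; enqueue Manila, Doha, Milan, Oslo, Minsk → queue [Kyoto, Bogota, Lima, Hanoi, Manila, Doha, Milan, Oslo, Minsk]
Visit Kyoto; enqueue Perth, Lagos, Rabat → queue [Bogota, Lima, Hanoi, Manila, Doha, Milan, Oslo, Minsk, Perth, Lagos, Rabat]
Visit Bogota; enqueue Sofia → queue [Lima, Hanoi, Manila, Doha, Milan, Oslo, Minsk, Perth, Lagos, Rabat, Sofia]
Visit Lima → queue [Hanoi, Manila, Doha, Milan, Oslo, Minsk, Perth, Lagos, Rabat, Sofia]
Visit Hanoi; enqueue Porto → queue [Manila, Doha, Milan, Oslo, Minsk, Perth, Lagos, Rabat, Sofia, Porto]
Visit Manila → queue [Doha, Milan, Oslo, Minsk, Perth, Lagos, Rabat, Sofia, Porto]
Visit Doha → queue [Milan, Oslo, Minsk, Perth, Lagos, Rabat, Sofia, Porto]
Visit Milan → queue [Oslo, Minsk, Perth, Lagos, Rabat, Sofia, Porto]
Visit Oslo → queue [Minsk, Perth, Lagos, Rabat, Sofia, Porto]
Visit Minsk → queue [Perth, Lagos, Rabat, Sofia, Porto]
Visit Perth → queue [Lagos, Rabat, Sofia, Porto]
Visit Lagos → queue [Rabat, Sofia, Porto]
Visit Rabat → queue [Sofia, Porto]
Visit Sofia; enqueue Seoul, Tokyo, Quito → queue [Porto, Seoul, Tokyo, Quito]
Visit Porto → queue [Seoul, Tokyo, Quito]
Visit Seoul → queue [Tokyo, Quito]
Visit Tokyo → queue [Quito]
Visit Quito → queue []

Paris Delhi Kyoto Bogota Lima Hanoi Manila Doha Milan Oslo Minsk Perth Lagos Rabat Sofia Porto Seoul Tokyo Quito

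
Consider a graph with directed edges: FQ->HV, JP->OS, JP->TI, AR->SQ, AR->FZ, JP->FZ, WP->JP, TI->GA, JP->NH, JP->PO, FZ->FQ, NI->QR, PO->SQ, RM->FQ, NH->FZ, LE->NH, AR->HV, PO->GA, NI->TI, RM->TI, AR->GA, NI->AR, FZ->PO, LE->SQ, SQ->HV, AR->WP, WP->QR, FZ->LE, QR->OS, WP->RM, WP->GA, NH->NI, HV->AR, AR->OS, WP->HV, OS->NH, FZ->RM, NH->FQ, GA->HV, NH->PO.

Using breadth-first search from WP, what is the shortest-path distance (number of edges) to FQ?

2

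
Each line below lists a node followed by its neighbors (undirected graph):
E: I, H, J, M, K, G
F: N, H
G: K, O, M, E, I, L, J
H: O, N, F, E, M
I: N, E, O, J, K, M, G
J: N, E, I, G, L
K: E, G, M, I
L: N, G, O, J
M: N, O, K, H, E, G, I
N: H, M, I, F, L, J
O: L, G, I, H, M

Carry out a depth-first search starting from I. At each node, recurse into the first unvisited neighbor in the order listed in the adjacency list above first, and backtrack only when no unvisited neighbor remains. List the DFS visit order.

I N H O L G K E J M F

Visit I
I → N
N → H
H → O
O → L
L → G
G → K
K → E
E → J
E → M
H → F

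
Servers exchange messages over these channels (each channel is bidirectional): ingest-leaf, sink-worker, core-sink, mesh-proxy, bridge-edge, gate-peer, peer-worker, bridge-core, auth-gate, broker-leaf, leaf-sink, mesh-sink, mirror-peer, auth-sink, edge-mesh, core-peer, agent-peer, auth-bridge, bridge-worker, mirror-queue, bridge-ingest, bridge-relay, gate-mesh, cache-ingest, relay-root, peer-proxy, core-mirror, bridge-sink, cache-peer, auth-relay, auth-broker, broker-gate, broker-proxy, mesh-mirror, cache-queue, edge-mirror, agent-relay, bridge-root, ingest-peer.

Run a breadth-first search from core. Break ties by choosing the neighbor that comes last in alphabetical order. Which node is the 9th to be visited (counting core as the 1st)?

Visit core; enqueue sink, peer, mirror, bridge → queue [sink, peer, mirror, bridge]
Visit sink; enqueue worker, mesh, leaf, auth → queue [peer, mirror, bridge, worker, mesh, leaf, auth]
Visit peer; enqueue proxy, ingest, gate, cache, agent → queue [mirror, bridge, worker, mesh, leaf, auth, proxy, ingest, gate, cache, agent]
Visit mirror; enqueue queue, edge → queue [bridge, worker, mesh, leaf, auth, proxy, ingest, gate, cache, agent, queue, edge]
Visit bridge; enqueue root, relay → queue [worker, mesh, leaf, auth, proxy, ingest, gate, cache, agent, queue, edge, root, relay]
Visit worker → queue [mesh, leaf, auth, proxy, ingest, gate, cache, agent, queue, edge, root, relay]
Visit mesh → queue [leaf, auth, proxy, ingest, gate, cache, agent, queue, edge, root, relay]
Visit leaf; enqueue broker → queue [auth, proxy, ingest, gate, cache, agent, queue, edge, root, relay, broker]
Visit auth → queue [proxy, ingest, gate, cache, agent, queue, edge, root, relay, broker]
Visit proxy → queue [ingest, gate, cache, agent, queue, edge, root, relay, broker]
Visit ingest → queue [gate, cache, agent, queue, edge, root, relay, broker]
Visit gate → queue [cache, agent, queue, edge, root, relay, broker]
Visit cache → queue [agent, queue, edge, root, relay, broker]
Visit agent → queue [queue, edge, root, relay, broker]
Visit queue → queue [edge, root, relay, broker]
Visit edge → queue [root, relay, broker]
Visit root → queue [relay, broker]
Visit relay → queue [broker]
Visit broker → queue []

Visit order: core, sink, peer, mirror, bridge, worker, mesh, leaf, auth, proxy, ingest, gate, cache, agent, queue, edge, root, relay, broker

auth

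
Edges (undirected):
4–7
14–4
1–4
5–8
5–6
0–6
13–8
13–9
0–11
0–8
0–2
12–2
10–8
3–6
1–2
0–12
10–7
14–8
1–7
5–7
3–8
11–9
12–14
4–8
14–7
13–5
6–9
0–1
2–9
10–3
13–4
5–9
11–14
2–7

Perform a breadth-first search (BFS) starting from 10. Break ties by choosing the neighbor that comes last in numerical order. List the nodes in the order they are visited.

Visit 10; enqueue 8, 7, 3 → queue [8, 7, 3]
Visit 8; enqueue 14, 13, 5, 4, 0 → queue [7, 3, 14, 13, 5, 4, 0]
Visit 7; enqueue 2, 1 → queue [3, 14, 13, 5, 4, 0, 2, 1]
Visit 3; enqueue 6 → queue [14, 13, 5, 4, 0, 2, 1, 6]
Visit 14; enqueue 12, 11 → queue [13, 5, 4, 0, 2, 1, 6, 12, 11]
Visit 13; enqueue 9 → queue [5, 4, 0, 2, 1, 6, 12, 11, 9]
Visit 5 → queue [4, 0, 2, 1, 6, 12, 11, 9]
Visit 4 → queue [0, 2, 1, 6, 12, 11, 9]
Visit 0 → queue [2, 1, 6, 12, 11, 9]
Visit 2 → queue [1, 6, 12, 11, 9]
Visit 1 → queue [6, 12, 11, 9]
Visit 6 → queue [12, 11, 9]
Visit 12 → queue [11, 9]
Visit 11 → queue [9]
Visit 9 → queue []

10, 8, 7, 3, 14, 13, 5, 4, 0, 2, 1, 6, 12, 11, 9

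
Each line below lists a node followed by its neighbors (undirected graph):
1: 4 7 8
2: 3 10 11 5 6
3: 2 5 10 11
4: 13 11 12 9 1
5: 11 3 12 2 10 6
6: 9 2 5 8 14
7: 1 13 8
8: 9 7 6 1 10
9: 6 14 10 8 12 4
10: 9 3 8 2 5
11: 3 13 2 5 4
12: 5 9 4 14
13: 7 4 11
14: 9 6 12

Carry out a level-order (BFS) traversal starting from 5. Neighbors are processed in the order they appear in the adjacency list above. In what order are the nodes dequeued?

Visit 5; enqueue 11, 3, 12, 2, 10, 6 → queue [11, 3, 12, 2, 10, 6]
Visit 11; enqueue 13, 4 → queue [3, 12, 2, 10, 6, 13, 4]
Visit 3 → queue [12, 2, 10, 6, 13, 4]
Visit 12; enqueue 9, 14 → queue [2, 10, 6, 13, 4, 9, 14]
Visit 2 → queue [10, 6, 13, 4, 9, 14]
Visit 10; enqueue 8 → queue [6, 13, 4, 9, 14, 8]
Visit 6 → queue [13, 4, 9, 14, 8]
Visit 13; enqueue 7 → queue [4, 9, 14, 8, 7]
Visit 4; enqueue 1 → queue [9, 14, 8, 7, 1]
Visit 9 → queue [14, 8, 7, 1]
Visit 14 → queue [8, 7, 1]
Visit 8 → queue [7, 1]
Visit 7 → queue [1]
Visit 1 → queue []

5 11 3 12 2 10 6 13 4 9 14 8 7 1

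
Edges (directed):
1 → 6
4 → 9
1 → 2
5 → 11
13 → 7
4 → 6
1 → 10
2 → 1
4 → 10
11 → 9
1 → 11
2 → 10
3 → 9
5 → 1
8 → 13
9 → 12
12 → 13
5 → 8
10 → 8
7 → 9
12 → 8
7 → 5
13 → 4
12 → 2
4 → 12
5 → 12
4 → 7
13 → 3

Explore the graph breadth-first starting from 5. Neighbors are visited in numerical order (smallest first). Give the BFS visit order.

Visit 5; enqueue 1, 8, 11, 12 → queue [1, 8, 11, 12]
Visit 1; enqueue 2, 6, 10 → queue [8, 11, 12, 2, 6, 10]
Visit 8; enqueue 13 → queue [11, 12, 2, 6, 10, 13]
Visit 11; enqueue 9 → queue [12, 2, 6, 10, 13, 9]
Visit 12 → queue [2, 6, 10, 13, 9]
Visit 2 → queue [6, 10, 13, 9]
Visit 6 → queue [10, 13, 9]
Visit 10 → queue [13, 9]
Visit 13; enqueue 3, 4, 7 → queue [9, 3, 4, 7]
Visit 9 → queue [3, 4, 7]
Visit 3 → queue [4, 7]
Visit 4 → queue [7]
Visit 7 → queue []

5, 1, 8, 11, 12, 2, 6, 10, 13, 9, 3, 4, 7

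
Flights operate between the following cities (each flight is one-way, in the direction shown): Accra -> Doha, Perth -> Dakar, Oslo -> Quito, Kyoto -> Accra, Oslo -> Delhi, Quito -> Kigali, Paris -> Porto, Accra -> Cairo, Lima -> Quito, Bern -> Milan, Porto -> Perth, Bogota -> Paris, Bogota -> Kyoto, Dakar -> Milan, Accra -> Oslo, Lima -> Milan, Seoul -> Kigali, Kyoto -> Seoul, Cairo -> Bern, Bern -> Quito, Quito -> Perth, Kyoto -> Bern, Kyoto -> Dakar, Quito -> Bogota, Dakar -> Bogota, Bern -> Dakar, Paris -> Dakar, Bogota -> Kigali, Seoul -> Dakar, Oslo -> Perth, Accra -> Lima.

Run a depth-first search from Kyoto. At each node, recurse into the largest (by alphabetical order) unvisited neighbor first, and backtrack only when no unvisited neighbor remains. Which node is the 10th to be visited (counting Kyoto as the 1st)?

Bern

Visit Kyoto
Kyoto → Seoul
Seoul → Kigali
Seoul → Dakar
Dakar → Milan
Dakar → Bogota
Bogota → Paris
Paris → Porto
Porto → Perth
Kyoto → Bern
Bern → Quito
Kyoto → Accra
Accra → Oslo
Oslo → Delhi
Accra → Lima
Accra → Doha
Accra → Cairo

Visit order: Kyoto, Seoul, Kigali, Dakar, Milan, Bogota, Paris, Porto, Perth, Bern, Quito, Accra, Oslo, Delhi, Lima, Doha, Cairo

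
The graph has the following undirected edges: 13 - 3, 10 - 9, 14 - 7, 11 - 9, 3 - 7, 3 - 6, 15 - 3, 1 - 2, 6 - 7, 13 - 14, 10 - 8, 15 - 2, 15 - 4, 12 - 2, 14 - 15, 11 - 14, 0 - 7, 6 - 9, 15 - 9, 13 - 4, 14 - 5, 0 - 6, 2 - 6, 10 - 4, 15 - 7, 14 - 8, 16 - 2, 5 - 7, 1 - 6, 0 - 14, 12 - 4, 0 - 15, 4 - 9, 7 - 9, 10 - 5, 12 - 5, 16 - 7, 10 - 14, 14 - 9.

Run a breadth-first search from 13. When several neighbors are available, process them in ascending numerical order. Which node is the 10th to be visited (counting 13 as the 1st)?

Visit 13; enqueue 3, 4, 14 → queue [3, 4, 14]
Visit 3; enqueue 6, 7, 15 → queue [4, 14, 6, 7, 15]
Visit 4; enqueue 9, 10, 12 → queue [14, 6, 7, 15, 9, 10, 12]
Visit 14; enqueue 0, 5, 8, 11 → queue [6, 7, 15, 9, 10, 12, 0, 5, 8, 11]
Visit 6; enqueue 1, 2 → queue [7, 15, 9, 10, 12, 0, 5, 8, 11, 1, 2]
Visit 7; enqueue 16 → queue [15, 9, 10, 12, 0, 5, 8, 11, 1, 2, 16]
Visit 15 → queue [9, 10, 12, 0, 5, 8, 11, 1, 2, 16]
Visit 9 → queue [10, 12, 0, 5, 8, 11, 1, 2, 16]
Visit 10 → queue [12, 0, 5, 8, 11, 1, 2, 16]
Visit 12 → queue [0, 5, 8, 11, 1, 2, 16]
Visit 0 → queue [5, 8, 11, 1, 2, 16]
Visit 5 → queue [8, 11, 1, 2, 16]
Visit 8 → queue [11, 1, 2, 16]
Visit 11 → queue [1, 2, 16]
Visit 1 → queue [2, 16]
Visit 2 → queue [16]
Visit 16 → queue []

Visit order: 13, 3, 4, 14, 6, 7, 15, 9, 10, 12, 0, 5, 8, 11, 1, 2, 16

12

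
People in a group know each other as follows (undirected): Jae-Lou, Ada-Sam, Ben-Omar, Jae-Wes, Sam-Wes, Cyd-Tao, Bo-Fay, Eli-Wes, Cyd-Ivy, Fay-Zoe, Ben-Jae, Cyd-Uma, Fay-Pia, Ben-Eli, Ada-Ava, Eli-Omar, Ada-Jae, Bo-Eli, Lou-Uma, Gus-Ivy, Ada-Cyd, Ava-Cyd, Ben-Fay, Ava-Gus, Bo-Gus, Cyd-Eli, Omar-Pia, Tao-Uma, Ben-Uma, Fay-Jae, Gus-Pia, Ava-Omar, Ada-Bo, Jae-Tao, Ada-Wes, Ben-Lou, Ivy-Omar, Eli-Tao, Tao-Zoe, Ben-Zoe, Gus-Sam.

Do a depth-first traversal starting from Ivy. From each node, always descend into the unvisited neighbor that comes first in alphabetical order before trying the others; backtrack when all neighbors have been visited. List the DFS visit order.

Visit Ivy
Ivy → Cyd
Cyd → Ada
Ada → Ava
Ava → Gus
Gus → Bo
Bo → Eli
Eli → Ben
Ben → Fay
Fay → Jae
Jae → Lou
Lou → Uma
Uma → Tao
Tao → Zoe
Jae → Wes
Wes → Sam
Fay → Pia
Pia → Omar

Ivy, Cyd, Ada, Ava, Gus, Bo, Eli, Ben, Fay, Jae, Lou, Uma, Tao, Zoe, Wes, Sam, Pia, Omar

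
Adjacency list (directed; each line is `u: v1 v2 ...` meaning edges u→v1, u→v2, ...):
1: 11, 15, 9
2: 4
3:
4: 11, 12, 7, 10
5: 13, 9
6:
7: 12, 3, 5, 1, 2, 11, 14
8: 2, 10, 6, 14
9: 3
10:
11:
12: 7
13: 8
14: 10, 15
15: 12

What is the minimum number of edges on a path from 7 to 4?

2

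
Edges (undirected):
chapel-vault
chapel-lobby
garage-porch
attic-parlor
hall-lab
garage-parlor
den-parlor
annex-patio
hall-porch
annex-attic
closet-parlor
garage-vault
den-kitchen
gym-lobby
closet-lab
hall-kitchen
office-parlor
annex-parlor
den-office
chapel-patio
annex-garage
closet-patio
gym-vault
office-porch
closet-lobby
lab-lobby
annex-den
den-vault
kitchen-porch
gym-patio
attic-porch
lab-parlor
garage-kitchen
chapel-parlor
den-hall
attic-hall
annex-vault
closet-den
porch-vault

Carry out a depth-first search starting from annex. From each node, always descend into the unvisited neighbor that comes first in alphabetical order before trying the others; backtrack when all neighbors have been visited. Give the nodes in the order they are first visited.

annex → attic → hall → den → closet → lab → lobby → chapel → parlor → garage → kitchen → porch → office → vault → gym → patio

Visit annex
annex → attic
attic → hall
hall → den
den → closet
closet → lab
lab → lobby
lobby → chapel
chapel → parlor
parlor → garage
garage → kitchen
kitchen → porch
porch → office
porch → vault
vault → gym
gym → patio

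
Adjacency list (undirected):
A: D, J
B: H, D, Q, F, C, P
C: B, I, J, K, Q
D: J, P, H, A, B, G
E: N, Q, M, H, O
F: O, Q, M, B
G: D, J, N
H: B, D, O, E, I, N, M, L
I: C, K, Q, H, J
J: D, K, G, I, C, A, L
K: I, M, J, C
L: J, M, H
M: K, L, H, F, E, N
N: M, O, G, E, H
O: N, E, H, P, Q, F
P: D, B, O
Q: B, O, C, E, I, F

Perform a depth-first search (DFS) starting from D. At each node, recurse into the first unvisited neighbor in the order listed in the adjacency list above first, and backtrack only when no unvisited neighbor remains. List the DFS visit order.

D → J → K → I → C → B → H → O → N → M → L → F → Q → E → G → P → A

Visit D
D → J
J → K
K → I
I → C
C → B
B → H
H → O
O → N
N → M
M → L
M → F
F → Q
Q → E
N → G
O → P
J → A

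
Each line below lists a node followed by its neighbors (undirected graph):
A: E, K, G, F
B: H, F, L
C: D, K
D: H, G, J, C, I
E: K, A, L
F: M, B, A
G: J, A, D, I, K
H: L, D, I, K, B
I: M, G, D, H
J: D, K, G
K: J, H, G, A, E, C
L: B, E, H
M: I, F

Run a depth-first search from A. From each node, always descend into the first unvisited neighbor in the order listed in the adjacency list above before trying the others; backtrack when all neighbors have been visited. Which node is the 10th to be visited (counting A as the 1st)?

M

Visit A
A → E
E → K
K → J
J → D
D → H
H → L
L → B
B → F
F → M
M → I
I → G
D → C

Visit order: A, E, K, J, D, H, L, B, F, M, I, G, C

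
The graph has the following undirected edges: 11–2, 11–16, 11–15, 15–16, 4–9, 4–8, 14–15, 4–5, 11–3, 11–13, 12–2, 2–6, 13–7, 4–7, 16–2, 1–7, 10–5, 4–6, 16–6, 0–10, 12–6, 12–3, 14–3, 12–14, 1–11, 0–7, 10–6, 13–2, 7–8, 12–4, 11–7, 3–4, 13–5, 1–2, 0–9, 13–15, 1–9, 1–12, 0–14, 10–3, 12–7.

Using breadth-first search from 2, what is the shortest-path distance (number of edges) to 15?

Level 0: 2
Level 1: 1, 6, 11, 12, 13, 16
Level 2: 3, 4, 5, 7, 9, 10, 14, 15
Level 3: 0, 8
15 first appears at level 2.

2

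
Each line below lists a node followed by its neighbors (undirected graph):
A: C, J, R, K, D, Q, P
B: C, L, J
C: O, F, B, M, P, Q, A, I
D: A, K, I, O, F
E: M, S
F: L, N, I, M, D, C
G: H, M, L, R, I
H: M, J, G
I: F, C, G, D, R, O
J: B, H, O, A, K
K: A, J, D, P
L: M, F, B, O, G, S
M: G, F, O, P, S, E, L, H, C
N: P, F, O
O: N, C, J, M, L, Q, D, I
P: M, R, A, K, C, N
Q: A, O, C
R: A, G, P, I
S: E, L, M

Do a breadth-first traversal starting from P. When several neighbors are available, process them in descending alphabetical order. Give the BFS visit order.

P -> R -> N -> M -> K -> C -> A -> I -> G -> O -> F -> S -> L -> H -> E -> J -> D -> Q -> B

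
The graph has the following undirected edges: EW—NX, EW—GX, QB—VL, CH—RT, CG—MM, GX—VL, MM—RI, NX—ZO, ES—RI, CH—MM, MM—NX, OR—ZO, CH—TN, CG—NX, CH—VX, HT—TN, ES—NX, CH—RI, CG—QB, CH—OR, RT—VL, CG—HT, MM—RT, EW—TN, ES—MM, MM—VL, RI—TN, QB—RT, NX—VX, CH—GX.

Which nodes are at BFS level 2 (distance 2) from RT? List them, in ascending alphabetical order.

Level 0: RT
Level 1: CH, MM, QB, VL
Level 2: CG, ES, GX, NX, OR, RI, TN, VX
Level 3: EW, HT, ZO

CG, ES, GX, NX, OR, RI, TN, VX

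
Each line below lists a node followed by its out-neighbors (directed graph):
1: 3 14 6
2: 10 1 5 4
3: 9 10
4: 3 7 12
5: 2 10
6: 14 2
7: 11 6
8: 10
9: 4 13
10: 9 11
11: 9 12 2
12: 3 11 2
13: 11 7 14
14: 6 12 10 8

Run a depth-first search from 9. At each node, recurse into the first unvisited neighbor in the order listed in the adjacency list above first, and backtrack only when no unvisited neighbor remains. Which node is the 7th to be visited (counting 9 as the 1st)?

Visit 9
9 → 4
4 → 3
3 → 10
10 → 11
11 → 12
12 → 2
2 → 1
1 → 14
14 → 6
14 → 8
2 → 5
4 → 7
9 → 13

Visit order: 9, 4, 3, 10, 11, 12, 2, 1, 14, 6, 8, 5, 7, 13

2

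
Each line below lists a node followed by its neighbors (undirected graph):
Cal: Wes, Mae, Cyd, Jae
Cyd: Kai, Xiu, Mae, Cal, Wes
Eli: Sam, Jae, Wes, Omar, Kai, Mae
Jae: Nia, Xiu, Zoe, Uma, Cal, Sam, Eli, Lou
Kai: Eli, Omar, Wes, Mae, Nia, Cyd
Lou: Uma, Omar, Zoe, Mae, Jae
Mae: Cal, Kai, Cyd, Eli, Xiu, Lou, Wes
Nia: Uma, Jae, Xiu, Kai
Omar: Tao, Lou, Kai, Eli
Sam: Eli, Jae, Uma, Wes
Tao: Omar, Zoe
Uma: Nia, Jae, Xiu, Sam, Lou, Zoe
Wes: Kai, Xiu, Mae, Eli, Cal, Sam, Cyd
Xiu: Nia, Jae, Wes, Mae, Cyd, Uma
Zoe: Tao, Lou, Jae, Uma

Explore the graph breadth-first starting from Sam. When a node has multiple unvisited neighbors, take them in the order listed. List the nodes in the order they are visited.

Sam → Eli → Jae → Uma → Wes → Omar → Kai → Mae → Nia → Xiu → Zoe → Cal → Lou → Cyd → Tao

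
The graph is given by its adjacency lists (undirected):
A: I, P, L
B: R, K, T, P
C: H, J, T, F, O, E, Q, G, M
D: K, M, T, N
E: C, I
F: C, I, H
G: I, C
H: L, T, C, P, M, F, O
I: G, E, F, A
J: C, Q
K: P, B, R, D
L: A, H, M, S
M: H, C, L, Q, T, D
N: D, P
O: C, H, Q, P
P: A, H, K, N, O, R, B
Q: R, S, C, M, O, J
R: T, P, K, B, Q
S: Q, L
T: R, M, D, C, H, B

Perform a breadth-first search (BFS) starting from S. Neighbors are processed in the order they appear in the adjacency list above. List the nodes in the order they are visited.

S → Q → L → R → C → M → O → J → A → H → T → P → K → B → F → E → G → D → I → N

Visit S; enqueue Q, L → queue [Q, L]
Visit Q; enqueue R, C, M, O, J → queue [L, R, C, M, O, J]
Visit L; enqueue A, H → queue [R, C, M, O, J, A, H]
Visit R; enqueue T, P, K, B → queue [C, M, O, J, A, H, T, P, K, B]
Visit C; enqueue F, E, G → queue [M, O, J, A, H, T, P, K, B, F, E, G]
Visit M; enqueue D → queue [O, J, A, H, T, P, K, B, F, E, G, D]
Visit O → queue [J, A, H, T, P, K, B, F, E, G, D]
Visit J → queue [A, H, T, P, K, B, F, E, G, D]
Visit A; enqueue I → queue [H, T, P, K, B, F, E, G, D, I]
Visit H → queue [T, P, K, B, F, E, G, D, I]
Visit T → queue [P, K, B, F, E, G, D, I]
Visit P; enqueue N → queue [K, B, F, E, G, D, I, N]
Visit K → queue [B, F, E, G, D, I, N]
Visit B → queue [F, E, G, D, I, N]
Visit F → queue [E, G, D, I, N]
Visit E → queue [G, D, I, N]
Visit G → queue [D, I, N]
Visit D → queue [I, N]
Visit I → queue [N]
Visit N → queue []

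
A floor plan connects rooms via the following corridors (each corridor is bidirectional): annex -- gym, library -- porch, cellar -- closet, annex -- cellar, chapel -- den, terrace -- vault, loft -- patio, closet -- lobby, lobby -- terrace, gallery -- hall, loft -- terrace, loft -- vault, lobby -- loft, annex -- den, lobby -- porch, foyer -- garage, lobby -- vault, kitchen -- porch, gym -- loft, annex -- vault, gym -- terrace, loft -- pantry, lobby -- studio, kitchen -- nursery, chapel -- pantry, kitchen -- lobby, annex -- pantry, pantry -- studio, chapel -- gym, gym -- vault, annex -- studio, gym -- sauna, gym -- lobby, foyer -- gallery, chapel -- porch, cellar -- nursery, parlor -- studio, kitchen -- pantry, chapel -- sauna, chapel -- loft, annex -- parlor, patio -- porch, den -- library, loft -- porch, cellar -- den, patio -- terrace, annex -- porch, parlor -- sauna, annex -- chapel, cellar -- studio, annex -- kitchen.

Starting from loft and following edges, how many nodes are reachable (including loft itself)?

19

BFS from loft visits: loft, chapel, gym, lobby, pantry, patio, porch, terrace, vault, annex, den, sauna, closet, kitchen, studio, library, cellar, parlor, nursery
Reachable nodes: 19 of 23 total.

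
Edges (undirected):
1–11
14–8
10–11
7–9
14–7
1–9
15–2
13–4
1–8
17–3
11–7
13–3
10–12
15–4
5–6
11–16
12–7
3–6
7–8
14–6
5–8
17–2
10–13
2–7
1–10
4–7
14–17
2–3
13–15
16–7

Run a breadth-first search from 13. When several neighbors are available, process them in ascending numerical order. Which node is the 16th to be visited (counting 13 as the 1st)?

9

Visit 13; enqueue 3, 4, 10, 15 → queue [3, 4, 10, 15]
Visit 3; enqueue 2, 6, 17 → queue [4, 10, 15, 2, 6, 17]
Visit 4; enqueue 7 → queue [10, 15, 2, 6, 17, 7]
Visit 10; enqueue 1, 11, 12 → queue [15, 2, 6, 17, 7, 1, 11, 12]
Visit 15 → queue [2, 6, 17, 7, 1, 11, 12]
Visit 2 → queue [6, 17, 7, 1, 11, 12]
Visit 6; enqueue 5, 14 → queue [17, 7, 1, 11, 12, 5, 14]
Visit 17 → queue [7, 1, 11, 12, 5, 14]
Visit 7; enqueue 8, 9, 16 → queue [1, 11, 12, 5, 14, 8, 9, 16]
Visit 1 → queue [11, 12, 5, 14, 8, 9, 16]
Visit 11 → queue [12, 5, 14, 8, 9, 16]
Visit 12 → queue [5, 14, 8, 9, 16]
Visit 5 → queue [14, 8, 9, 16]
Visit 14 → queue [8, 9, 16]
Visit 8 → queue [9, 16]
Visit 9 → queue [16]
Visit 16 → queue []

Visit order: 13, 3, 4, 10, 15, 2, 6, 17, 7, 1, 11, 12, 5, 14, 8, 9, 16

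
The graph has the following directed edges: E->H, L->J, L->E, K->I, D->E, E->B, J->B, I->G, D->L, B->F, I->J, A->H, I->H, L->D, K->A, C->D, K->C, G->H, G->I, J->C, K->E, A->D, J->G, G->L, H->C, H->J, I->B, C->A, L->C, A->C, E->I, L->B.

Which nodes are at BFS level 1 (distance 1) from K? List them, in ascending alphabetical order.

A, C, E, I

Level 0: K
Level 1: A, C, E, I
Level 2: B, D, G, H, J
Level 3: F, L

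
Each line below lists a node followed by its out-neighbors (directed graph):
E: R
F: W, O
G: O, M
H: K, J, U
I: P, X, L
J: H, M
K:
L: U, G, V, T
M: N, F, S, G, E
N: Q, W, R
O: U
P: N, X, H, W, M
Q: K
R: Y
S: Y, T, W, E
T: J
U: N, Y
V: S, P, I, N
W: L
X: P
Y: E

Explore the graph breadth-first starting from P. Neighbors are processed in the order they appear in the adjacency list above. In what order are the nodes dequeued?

Visit P; enqueue N, X, H, W, M → queue [N, X, H, W, M]
Visit N; enqueue Q, R → queue [X, H, W, M, Q, R]
Visit X → queue [H, W, M, Q, R]
Visit H; enqueue K, J, U → queue [W, M, Q, R, K, J, U]
Visit W; enqueue L → queue [M, Q, R, K, J, U, L]
Visit M; enqueue F, S, G, E → queue [Q, R, K, J, U, L, F, S, G, E]
Visit Q → queue [R, K, J, U, L, F, S, G, E]
Visit R; enqueue Y → queue [K, J, U, L, F, S, G, E, Y]
Visit K → queue [J, U, L, F, S, G, E, Y]
Visit J → queue [U, L, F, S, G, E, Y]
Visit U → queue [L, F, S, G, E, Y]
Visit L; enqueue V, T → queue [F, S, G, E, Y, V, T]
Visit F; enqueue O → queue [S, G, E, Y, V, T, O]
Visit S → queue [G, E, Y, V, T, O]
Visit G → queue [E, Y, V, T, O]
Visit E → queue [Y, V, T, O]
Visit Y → queue [V, T, O]
Visit V; enqueue I → queue [T, O, I]
Visit T → queue [O, I]
Visit O → queue [I]
Visit I → queue []

P -> N -> X -> H -> W -> M -> Q -> R -> K -> J -> U -> L -> F -> S -> G -> E -> Y -> V -> T -> O -> I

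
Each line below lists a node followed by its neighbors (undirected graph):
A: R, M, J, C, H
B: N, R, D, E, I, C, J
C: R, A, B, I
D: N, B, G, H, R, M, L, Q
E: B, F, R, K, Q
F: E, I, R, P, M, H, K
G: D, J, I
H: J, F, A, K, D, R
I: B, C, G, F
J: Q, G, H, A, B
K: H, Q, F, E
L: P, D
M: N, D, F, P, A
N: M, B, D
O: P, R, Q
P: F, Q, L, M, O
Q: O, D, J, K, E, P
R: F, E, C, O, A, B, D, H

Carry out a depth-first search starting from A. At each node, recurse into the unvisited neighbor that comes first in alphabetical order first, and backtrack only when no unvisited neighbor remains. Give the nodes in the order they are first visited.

Visit A
A → C
C → B
B → D
D → G
G → I
I → F
F → E
E → K
K → H
H → J
J → Q
Q → O
O → P
P → L
P → M
M → N
O → R

A C B D G I F E K H J Q O P L M N R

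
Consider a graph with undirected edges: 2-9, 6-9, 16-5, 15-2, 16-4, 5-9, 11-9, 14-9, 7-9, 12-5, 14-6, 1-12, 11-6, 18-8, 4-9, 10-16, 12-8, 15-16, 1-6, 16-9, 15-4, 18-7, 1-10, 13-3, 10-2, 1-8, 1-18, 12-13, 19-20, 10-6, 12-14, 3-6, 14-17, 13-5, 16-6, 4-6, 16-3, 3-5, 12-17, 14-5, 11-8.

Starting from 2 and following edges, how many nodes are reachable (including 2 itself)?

18

BFS from 2 visits: 2, 15, 10, 9, 16, 4, 6, 1, 14, 11, 7, 5, 3, 18, 12, 8, 17, 13
Reachable nodes: 18 of 20 total.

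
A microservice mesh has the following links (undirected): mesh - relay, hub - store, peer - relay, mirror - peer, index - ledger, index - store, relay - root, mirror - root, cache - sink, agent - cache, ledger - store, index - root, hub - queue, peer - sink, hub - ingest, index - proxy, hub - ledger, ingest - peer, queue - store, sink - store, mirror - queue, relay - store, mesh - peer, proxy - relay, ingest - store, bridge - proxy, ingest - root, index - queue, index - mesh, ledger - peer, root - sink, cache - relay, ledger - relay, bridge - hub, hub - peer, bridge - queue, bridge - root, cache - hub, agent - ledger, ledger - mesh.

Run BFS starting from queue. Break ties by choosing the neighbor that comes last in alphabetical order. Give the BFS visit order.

queue → store → mirror → index → hub → bridge → sink → relay → ledger → ingest → root → peer → proxy → mesh → cache → agent

Visit queue; enqueue store, mirror, index, hub, bridge → queue [store, mirror, index, hub, bridge]
Visit store; enqueue sink, relay, ledger, ingest → queue [mirror, index, hub, bridge, sink, relay, ledger, ingest]
Visit mirror; enqueue root, peer → queue [index, hub, bridge, sink, relay, ledger, ingest, root, peer]
Visit index; enqueue proxy, mesh → queue [hub, bridge, sink, relay, ledger, ingest, root, peer, proxy, mesh]
Visit hub; enqueue cache → queue [bridge, sink, relay, ledger, ingest, root, peer, proxy, mesh, cache]
Visit bridge → queue [sink, relay, ledger, ingest, root, peer, proxy, mesh, cache]
Visit sink → queue [relay, ledger, ingest, root, peer, proxy, mesh, cache]
Visit relay → queue [ledger, ingest, root, peer, proxy, mesh, cache]
Visit ledger; enqueue agent → queue [ingest, root, peer, proxy, mesh, cache, agent]
Visit ingest → queue [root, peer, proxy, mesh, cache, agent]
Visit root → queue [peer, proxy, mesh, cache, agent]
Visit peer → queue [proxy, mesh, cache, agent]
Visit proxy → queue [mesh, cache, agent]
Visit mesh → queue [cache, agent]
Visit cache → queue [agent]
Visit agent → queue []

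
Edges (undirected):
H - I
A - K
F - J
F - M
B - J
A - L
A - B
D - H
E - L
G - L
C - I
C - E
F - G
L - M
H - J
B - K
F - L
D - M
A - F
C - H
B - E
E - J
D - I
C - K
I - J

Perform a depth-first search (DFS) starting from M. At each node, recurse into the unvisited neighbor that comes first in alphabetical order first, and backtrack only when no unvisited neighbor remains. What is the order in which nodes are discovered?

M, D, H, C, E, B, A, F, G, L, J, I, K

Visit M
M → D
D → H
H → C
C → E
E → B
B → A
A → F
F → G
G → L
F → J
J → I
A → K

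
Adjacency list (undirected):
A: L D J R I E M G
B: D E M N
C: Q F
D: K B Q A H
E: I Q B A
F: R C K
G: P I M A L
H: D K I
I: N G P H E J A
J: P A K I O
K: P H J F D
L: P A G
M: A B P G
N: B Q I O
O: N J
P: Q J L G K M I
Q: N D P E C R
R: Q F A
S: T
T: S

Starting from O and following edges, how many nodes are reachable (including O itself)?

18

BFS from O visits: O, N, J, Q, I, B, P, K, A, R, E, D, C, H, G, M, L, F
Reachable nodes: 18 of 20 total.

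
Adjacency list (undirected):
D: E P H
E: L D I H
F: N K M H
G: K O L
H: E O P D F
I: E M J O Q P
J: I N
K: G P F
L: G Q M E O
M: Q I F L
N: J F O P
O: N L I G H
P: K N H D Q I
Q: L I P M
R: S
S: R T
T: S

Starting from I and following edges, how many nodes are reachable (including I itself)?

14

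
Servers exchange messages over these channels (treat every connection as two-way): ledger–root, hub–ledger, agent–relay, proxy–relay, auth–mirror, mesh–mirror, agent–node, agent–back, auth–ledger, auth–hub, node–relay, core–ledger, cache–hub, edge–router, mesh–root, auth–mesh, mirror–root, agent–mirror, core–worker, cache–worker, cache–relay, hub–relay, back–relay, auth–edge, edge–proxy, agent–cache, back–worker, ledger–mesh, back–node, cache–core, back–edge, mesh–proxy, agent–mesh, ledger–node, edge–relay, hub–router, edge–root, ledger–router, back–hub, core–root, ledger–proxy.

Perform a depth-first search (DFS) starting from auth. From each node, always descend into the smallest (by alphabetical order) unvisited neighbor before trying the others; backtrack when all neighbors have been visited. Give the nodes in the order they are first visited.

auth edge back agent cache core ledger hub relay node proxy mesh mirror root router worker

Visit auth
auth → edge
edge → back
back → agent
agent → cache
cache → core
core → ledger
ledger → hub
hub → relay
relay → node
relay → proxy
proxy → mesh
mesh → mirror
mirror → root
hub → router
core → worker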